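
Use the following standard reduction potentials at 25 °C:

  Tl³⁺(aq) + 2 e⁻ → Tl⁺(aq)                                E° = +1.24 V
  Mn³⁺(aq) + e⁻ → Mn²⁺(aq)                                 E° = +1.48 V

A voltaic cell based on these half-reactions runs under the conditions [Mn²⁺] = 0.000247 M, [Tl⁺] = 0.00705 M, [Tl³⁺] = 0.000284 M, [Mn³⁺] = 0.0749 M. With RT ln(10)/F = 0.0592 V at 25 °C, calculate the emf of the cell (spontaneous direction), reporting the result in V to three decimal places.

Mn³⁺/Mn²⁺ is the cathode (higher E°), Tl³⁺/Tl⁺ the anode: E°cell = +1.48 − (+1.24) = +0.24 V, n = 2.
Overall: 2 Mn³⁺(aq) + Tl⁺(aq) → 2 Mn²⁺(aq) + Tl³⁺(aq)
Q = [Mn²⁺]^2·[Tl³⁺] / ([Mn³⁺]^2·[Tl⁺]); log Q = -6.358.
E = E° − (0.0592/n) log Q = +0.24 − (0.0592/2)(-6.358) = +0.428 V.

+0.428 V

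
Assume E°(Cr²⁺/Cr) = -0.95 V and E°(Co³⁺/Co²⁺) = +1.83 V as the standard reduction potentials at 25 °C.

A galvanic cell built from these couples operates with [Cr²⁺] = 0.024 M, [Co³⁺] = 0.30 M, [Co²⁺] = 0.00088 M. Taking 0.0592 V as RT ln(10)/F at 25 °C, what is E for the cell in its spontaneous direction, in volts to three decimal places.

Co³⁺/Co²⁺ is the cathode (higher E°), Cr²⁺/Cr the anode: E°cell = +1.83 − (-0.95) = +2.78 V, n = 2.
Overall: 2 Co³⁺(aq) + Cr(s) → 2 Co²⁺(aq) + Cr²⁺(aq)
Q = [Co²⁺]^2·[Cr²⁺] / ([Co³⁺]^2); log Q = -6.685.
E = E° − (0.0592/n) log Q = +2.78 − (0.0592/2)(-6.685) = +2.978 V.

+2.978 V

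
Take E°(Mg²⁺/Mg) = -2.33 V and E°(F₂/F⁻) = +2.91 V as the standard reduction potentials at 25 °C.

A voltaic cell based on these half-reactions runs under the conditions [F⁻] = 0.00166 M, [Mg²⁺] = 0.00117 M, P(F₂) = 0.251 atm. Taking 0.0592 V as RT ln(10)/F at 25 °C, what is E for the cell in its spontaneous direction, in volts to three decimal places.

F₂/F⁻ is the cathode (higher E°), Mg²⁺/Mg the anode: E°cell = +2.91 − (-2.33) = +5.24 V, n = 2.
Overall: F₂(g) + Mg(s) → 2 F⁻(aq) + Mg²⁺(aq)
Q = [F⁻]^2·[Mg²⁺] / (P(F₂)); log Q = -7.891.
E = E° − (0.0592/n) log Q = +5.24 − (0.0592/2)(-7.891) = +5.474 V.

+5.474 V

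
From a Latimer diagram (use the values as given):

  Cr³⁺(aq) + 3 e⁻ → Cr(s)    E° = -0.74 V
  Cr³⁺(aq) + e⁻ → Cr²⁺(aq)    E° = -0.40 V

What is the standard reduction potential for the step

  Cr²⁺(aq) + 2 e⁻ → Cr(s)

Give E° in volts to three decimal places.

Sequential free energies add, so n₃E°₃ = n₁E°₁ + n₂E°₂.
With n₃ = 3, and the known step contributing 1×(-0.40) V, the unknown satisfies 2·E° = 3×(-0.74) − 1×(-0.40) = -1.820.
E° = -1.820 / 2 = -0.910 V.

-0.910 V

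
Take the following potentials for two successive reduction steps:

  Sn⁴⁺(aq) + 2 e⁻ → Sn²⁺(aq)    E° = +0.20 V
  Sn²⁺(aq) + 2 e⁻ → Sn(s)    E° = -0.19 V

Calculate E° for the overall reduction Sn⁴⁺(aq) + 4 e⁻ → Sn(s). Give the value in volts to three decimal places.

Adding the free-energy changes (−nFE°) of the two steps gives −n₃FE°₃ = −n₁FE°₁ − n₂FE°₂.
E°₃ = (2×+0.20 + 2×-0.19) / 4 = (+0.020) / 4 = +0.005 V.

+0.005 V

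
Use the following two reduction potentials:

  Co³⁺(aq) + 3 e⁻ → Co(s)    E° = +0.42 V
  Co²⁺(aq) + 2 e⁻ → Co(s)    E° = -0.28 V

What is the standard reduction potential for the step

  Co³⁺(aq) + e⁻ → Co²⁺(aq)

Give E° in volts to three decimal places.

+1.820 V

Sequential free energies add, so n₃E°₃ = n₁E°₁ + n₂E°₂.
With n₃ = 3, and the known step contributing 2×(-0.28) V, the unknown satisfies 1·E° = 3×(+0.42) − 2×(-0.28) = +1.820.
E° = +1.820 / 1 = +1.820 V.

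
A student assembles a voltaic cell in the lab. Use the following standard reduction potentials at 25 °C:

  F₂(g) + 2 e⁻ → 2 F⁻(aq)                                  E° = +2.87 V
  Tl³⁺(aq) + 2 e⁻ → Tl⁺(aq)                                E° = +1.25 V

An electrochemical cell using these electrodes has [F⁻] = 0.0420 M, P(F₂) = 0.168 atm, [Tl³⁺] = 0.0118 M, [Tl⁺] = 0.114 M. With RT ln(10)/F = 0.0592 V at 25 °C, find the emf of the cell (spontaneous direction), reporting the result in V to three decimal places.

+1.708 V

F₂/F⁻ is the cathode (higher E°), Tl³⁺/Tl⁺ the anode: E°cell = +2.87 − (+1.25) = +1.62 V, n = 2.
Overall: F₂(g) + Tl⁺(aq) → 2 F⁻(aq) + Tl³⁺(aq)
Q = [F⁻]^2·[Tl³⁺] / (P(F₂)·[Tl⁺]); log Q = -2.964.
E = E° − (0.0592/n) log Q = +1.62 − (0.0592/2)(-2.964) = +1.708 V.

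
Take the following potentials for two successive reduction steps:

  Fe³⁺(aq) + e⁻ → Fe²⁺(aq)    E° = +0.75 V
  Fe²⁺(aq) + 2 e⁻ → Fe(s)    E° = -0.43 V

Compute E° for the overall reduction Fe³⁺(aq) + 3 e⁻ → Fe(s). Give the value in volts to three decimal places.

Adding the free-energy changes (−nFE°) of the two steps gives −n₃FE°₃ = −n₁FE°₁ − n₂FE°₂.
E°₃ = (1×+0.75 + 2×-0.43) / 3 = (-0.110) / 3 = -0.037 V.

-0.037 V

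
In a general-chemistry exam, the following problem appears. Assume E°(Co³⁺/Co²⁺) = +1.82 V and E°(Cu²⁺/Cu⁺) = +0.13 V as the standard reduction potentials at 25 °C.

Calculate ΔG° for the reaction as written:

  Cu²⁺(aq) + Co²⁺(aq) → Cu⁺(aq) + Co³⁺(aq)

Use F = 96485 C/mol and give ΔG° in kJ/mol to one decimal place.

+163.1 kJ/mol

As written, Cu²⁺/Cu⁺ is reduced (cathode) and Co³⁺/Co²⁺ is oxidised (anode), so E°cell = (+0.13) − (+1.82) = -1.69 V.
Balancing electrons gives n = 1.
ΔG° = −nFE° = −(1)(96485)(-1.69) = 163,060 J = +163.1 kJ/mol.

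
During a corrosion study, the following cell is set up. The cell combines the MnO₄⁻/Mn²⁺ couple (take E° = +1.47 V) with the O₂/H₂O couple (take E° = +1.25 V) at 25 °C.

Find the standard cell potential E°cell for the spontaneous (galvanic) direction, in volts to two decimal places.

The MnO₄⁻/Mn²⁺ couple has the higher reduction potential, so it is the cathode; O₂/H₂O is oxidised at the anode.
E°cell = E°(cathode) − E°(anode) = (+1.47) − (+1.25) = +0.22 V.
Since E°cell > 0, the reaction is spontaneous under standard conditions.

+0.22 V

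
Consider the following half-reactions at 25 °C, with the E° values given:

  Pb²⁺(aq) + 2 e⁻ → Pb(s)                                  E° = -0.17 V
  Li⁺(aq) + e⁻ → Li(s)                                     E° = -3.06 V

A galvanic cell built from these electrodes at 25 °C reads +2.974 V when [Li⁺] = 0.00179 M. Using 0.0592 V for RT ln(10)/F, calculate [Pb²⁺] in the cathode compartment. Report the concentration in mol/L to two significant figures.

0.0022 M

Pb²⁺/Pb is the cathode, Li⁺/Li the anode: E°cell = +2.89 V, n = 2.
Overall reaction: Pb²⁺(aq) + 2 Li(s) → Pb(s) + 2 Li⁺(aq); Q = [Li⁺]^2/[Pb²⁺]^1.
From E = E° − (0.0592/n) log Q: log Q = (E° − E)·n/0.0592 = (+2.89 − (+2.974))·2/0.0592 = -2.8378.
So 1·log[Pb²⁺] = 2·log(0.00179) − log Q = -5.4943 − (-2.8378) = -2.6565; [Pb²⁺] = 10^(-2.6565) ≈ 0.0022 M.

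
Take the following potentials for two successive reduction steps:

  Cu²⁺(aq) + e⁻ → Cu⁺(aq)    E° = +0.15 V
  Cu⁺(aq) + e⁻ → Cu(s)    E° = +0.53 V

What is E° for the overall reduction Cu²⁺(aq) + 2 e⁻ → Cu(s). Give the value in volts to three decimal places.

+0.340 V

Since ΔG° = −nFE° is additive over sequential reductions, n₃E°₃ = n₁E°₁ + n₂E°₂.
E°₃ = (1×+0.15 + 1×+0.53) / 2 = (+0.680) / 2 = +0.340 V.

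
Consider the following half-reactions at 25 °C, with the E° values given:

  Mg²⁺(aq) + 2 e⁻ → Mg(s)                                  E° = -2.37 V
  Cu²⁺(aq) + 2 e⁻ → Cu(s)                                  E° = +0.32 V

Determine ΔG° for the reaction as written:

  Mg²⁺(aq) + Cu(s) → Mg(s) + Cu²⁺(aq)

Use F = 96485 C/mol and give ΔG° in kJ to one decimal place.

+519.1 kJ

As written, Mg²⁺/Mg is reduced (cathode) and Cu²⁺/Cu is oxidised (anode), so E°cell = (-2.37) − (+0.32) = -2.69 V.
Balancing electrons gives n = 2.
ΔG° = −nFE° = −(2)(96485)(-2.69) = 519,089 J = +519.1 kJ.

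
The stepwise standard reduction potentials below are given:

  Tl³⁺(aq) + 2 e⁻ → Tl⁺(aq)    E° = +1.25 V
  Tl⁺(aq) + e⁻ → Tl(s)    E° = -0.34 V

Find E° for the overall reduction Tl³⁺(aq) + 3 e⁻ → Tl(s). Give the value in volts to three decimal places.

Adding the free-energy changes (−nFE°) of the two steps gives −n₃FE°₃ = −n₁FE°₁ − n₂FE°₂.
E°₃ = (2×+1.25 + 1×-0.34) / 3 = (+2.160) / 3 = +0.720 V.

+0.720 V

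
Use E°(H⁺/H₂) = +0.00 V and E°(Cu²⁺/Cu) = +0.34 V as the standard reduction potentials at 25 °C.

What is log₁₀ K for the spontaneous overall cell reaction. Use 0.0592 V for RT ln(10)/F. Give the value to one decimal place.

Cathode: Cu²⁺/Cu; anode: H⁺/H₂. E°cell = +0.34 V, n = 2.
log K = nE°cell / 0.0592 = (2)(+0.34) / 0.0592 = 11.5.

11.5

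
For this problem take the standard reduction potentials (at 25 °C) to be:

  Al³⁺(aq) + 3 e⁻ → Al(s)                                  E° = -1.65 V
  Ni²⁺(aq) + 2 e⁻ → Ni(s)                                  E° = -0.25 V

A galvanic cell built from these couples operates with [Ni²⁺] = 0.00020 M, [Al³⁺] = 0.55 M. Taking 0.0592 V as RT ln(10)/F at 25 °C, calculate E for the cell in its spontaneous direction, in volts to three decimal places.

+1.296 V

Ni²⁺/Ni is the cathode (higher E°), Al³⁺/Al the anode: E°cell = -0.25 − (-1.65) = +1.40 V, n = 6.
Overall: 3 Ni²⁺(aq) + 2 Al(s) → 3 Ni(s) + 2 Al³⁺(aq)
Q = [Al³⁺]^2 / ([Ni²⁺]^3); log Q = 10.578.
E = E° − (0.0592/n) log Q = +1.40 − (0.0592/6)(10.578) = +1.296 V.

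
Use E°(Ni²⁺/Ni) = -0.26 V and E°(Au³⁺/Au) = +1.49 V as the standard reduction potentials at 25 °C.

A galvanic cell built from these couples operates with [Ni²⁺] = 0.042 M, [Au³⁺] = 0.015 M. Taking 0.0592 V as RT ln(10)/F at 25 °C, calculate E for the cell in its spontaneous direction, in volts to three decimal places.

+1.755 V

Au³⁺/Au is the cathode (higher E°), Ni²⁺/Ni the anode: E°cell = +1.49 − (-0.26) = +1.75 V, n = 6.
Overall: 2 Au³⁺(aq) + 3 Ni(s) → 2 Au(s) + 3 Ni²⁺(aq)
Q = [Ni²⁺]^3 / ([Au³⁺]^2); log Q = -0.482.
E = E° − (0.0592/n) log Q = +1.75 − (0.0592/6)(-0.482) = +1.755 V.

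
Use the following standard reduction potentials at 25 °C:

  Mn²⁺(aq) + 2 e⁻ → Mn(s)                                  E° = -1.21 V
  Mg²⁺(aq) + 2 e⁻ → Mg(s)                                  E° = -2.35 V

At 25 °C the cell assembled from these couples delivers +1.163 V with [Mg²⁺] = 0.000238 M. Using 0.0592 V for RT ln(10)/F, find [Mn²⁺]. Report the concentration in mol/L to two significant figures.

0.0014 M

Mn²⁺/Mn is the cathode, Mg²⁺/Mg the anode: E°cell = +1.14 V, n = 2.
Overall reaction: Mn²⁺(aq) + Mg(s) → Mn(s) + Mg²⁺(aq); Q = [Mg²⁺]^1/[Mn²⁺]^1.
From E = E° − (0.0592/n) log Q: log Q = (E° − E)·n/0.0592 = (+1.14 − (+1.163))·2/0.0592 = -0.7770.
So 1·log[Mn²⁺] = 1·log(0.000238) − log Q = -3.6234 − (-0.7770) = -2.8464; [Mn²⁺] = 10^(-2.8464) ≈ 0.0014 M.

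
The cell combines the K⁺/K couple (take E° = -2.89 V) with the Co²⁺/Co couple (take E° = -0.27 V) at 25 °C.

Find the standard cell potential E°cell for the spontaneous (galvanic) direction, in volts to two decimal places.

+2.62 V

The Co²⁺/Co couple has the higher reduction potential, so it is the cathode; K⁺/K is oxidised at the anode.
E°cell = E°(cathode) − E°(anode) = (-0.27) − (-2.89) = +2.62 V.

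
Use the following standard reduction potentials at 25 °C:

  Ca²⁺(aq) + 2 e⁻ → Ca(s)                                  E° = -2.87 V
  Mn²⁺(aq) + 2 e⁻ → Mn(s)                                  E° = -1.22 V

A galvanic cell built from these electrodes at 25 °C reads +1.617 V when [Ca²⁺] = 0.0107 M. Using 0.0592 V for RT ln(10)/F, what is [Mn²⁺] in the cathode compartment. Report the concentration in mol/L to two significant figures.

Mn²⁺/Mn is the cathode, Ca²⁺/Ca the anode: E°cell = +1.65 V, n = 2.
Overall reaction: Mn²⁺(aq) + Ca(s) → Mn(s) + Ca²⁺(aq); Q = [Ca²⁺]^1/[Mn²⁺]^1.
From E = E° − (0.0592/n) log Q: log Q = (E° − E)·n/0.0592 = (+1.65 − (+1.617))·2/0.0592 = 1.1149.
So 1·log[Mn²⁺] = 1·log(0.0107) − log Q = -1.9706 − (1.1149) = -3.0855; [Mn²⁺] = 10^(-3.0855) ≈ 0.00082 M.

0.00082 M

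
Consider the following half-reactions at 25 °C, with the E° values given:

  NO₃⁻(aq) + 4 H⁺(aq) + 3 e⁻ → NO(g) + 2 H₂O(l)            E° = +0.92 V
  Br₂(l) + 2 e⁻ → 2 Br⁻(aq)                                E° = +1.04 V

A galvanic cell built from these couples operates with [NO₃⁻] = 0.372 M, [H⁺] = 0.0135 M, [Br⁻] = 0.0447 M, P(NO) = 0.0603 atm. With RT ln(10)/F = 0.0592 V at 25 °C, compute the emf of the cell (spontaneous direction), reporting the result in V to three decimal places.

Br₂/Br⁻ is the cathode (higher E°), NO₃⁻/NO the anode: E°cell = +1.04 − (+0.92) = +0.12 V, n = 6.
Overall: 3 Br₂(l) + 2 NO(g) + 4 H₂O(l) → 6 Br⁻(aq) + 2 NO₃⁻(aq) + 8 H⁺(aq)
Q = [Br⁻]^6·[NO₃⁻]^2·[H⁺]^8 / (P(NO)^2); log Q = -21.475.
E = E° − (0.0592/n) log Q = +0.12 − (0.0592/6)(-21.475) = +0.332 V.

+0.332 V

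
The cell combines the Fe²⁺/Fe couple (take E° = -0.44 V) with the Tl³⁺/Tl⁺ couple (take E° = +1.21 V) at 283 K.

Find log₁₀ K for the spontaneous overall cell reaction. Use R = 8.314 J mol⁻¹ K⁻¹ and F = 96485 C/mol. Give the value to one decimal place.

58.8

Cathode: Tl³⁺/Tl⁺; anode: Fe²⁺/Fe. E°cell = (+1.21) − (-0.44) = +1.65 V, with n = 2.
ΔG° = −nFE° = −RT ln K, so ln K = nFE°/(RT) = (2)(96485)(+1.65) / ((8.314)(283)) = 135.325.
log₁₀ K = 135.325 / ln 10 = 58.8.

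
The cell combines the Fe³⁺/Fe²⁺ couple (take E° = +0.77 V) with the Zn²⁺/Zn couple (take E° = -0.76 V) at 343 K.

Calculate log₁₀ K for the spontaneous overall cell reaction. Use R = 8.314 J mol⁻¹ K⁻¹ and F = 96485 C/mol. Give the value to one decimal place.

45.0

Cathode: Fe³⁺/Fe²⁺; anode: Zn²⁺/Zn. E°cell = (+0.77) − (-0.76) = +1.53 V, with n = 2.
ΔG° = −nFE° = −RT ln K, so ln K = nFE°/(RT) = (2)(96485)(+1.53) / ((8.314)(343)) = 103.533.
log₁₀ K = 103.533 / ln 10 = 45.0.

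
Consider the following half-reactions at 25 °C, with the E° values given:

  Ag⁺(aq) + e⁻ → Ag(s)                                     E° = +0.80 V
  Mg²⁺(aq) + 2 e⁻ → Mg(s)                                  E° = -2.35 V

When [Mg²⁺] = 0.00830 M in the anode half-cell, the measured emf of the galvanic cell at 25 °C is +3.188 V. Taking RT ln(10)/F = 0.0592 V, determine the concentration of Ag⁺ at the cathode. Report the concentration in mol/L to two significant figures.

0.40 M

Ag⁺/Ag is the cathode, Mg²⁺/Mg the anode: E°cell = +3.15 V, n = 2.
Overall reaction: 2 Ag⁺(aq) + Mg(s) → 2 Ag(s) + Mg²⁺(aq); Q = [Mg²⁺]^1/[Ag⁺]^2.
From E = E° − (0.0592/n) log Q: log Q = (E° − E)·n/0.0592 = (+3.15 − (+3.188))·2/0.0592 = -1.2838.
So 2·log[Ag⁺] = 1·log(0.0083) − log Q = -2.0809 − (-1.2838) = -0.7971; log[Ag⁺] = -0.7971 / 2 = -0.3986; [Ag⁺] = 10^(-0.3986) ≈ 0.40 M.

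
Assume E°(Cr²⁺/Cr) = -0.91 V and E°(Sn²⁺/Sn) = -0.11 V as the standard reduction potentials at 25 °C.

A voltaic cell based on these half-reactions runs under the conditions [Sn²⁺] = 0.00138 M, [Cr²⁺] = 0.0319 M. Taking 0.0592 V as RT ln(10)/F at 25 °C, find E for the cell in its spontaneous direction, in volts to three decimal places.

Sn²⁺/Sn is the cathode (higher E°), Cr²⁺/Cr the anode: E°cell = -0.11 − (-0.91) = +0.80 V, n = 2.
Overall: Sn²⁺(aq) + Cr(s) → Sn(s) + Cr²⁺(aq)
Q = [Cr²⁺] / ([Sn²⁺]); log Q = 1.364.
E = E° − (0.0592/n) log Q = +0.80 − (0.0592/2)(1.364) = +0.760 V.

+0.760 V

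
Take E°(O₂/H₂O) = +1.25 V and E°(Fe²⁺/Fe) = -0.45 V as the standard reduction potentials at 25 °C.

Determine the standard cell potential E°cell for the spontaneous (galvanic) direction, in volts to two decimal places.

+1.70 V

The O₂/H₂O couple has the higher reduction potential, so it is the cathode; Fe²⁺/Fe is oxidised at the anode.
E°cell = E°(cathode) − E°(anode) = (+1.25) − (-0.45) = +1.70 V.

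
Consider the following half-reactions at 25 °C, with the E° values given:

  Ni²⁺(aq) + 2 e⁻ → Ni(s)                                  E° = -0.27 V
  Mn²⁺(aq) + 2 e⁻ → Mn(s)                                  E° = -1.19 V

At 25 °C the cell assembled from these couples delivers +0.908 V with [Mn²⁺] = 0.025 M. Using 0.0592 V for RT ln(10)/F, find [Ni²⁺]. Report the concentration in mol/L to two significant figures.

Ni²⁺/Ni is the cathode, Mn²⁺/Mn the anode: E°cell = +0.92 V, n = 2.
Overall reaction: Ni²⁺(aq) + Mn(s) → Ni(s) + Mn²⁺(aq); Q = [Mn²⁺]^1/[Ni²⁺]^1.
From E = E° − (0.0592/n) log Q: log Q = (E° − E)·n/0.0592 = (+0.92 − (+0.908))·2/0.0592 = 0.4054.
So 1·log[Ni²⁺] = 1·log(0.025) − log Q = -1.6021 − (0.4054) = -2.0075; [Ni²⁺] = 10^(-2.0075) ≈ 0.0098 M.

0.0098 M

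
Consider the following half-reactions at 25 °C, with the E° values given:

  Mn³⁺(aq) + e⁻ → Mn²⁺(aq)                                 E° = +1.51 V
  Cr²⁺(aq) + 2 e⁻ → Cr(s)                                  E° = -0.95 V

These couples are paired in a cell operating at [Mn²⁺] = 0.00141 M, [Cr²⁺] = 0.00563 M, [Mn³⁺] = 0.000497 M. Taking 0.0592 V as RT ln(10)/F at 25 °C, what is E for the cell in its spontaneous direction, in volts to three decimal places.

Mn³⁺/Mn²⁺ is the cathode (higher E°), Cr²⁺/Cr the anode: E°cell = +1.51 − (-0.95) = +2.46 V, n = 2.
Overall: 2 Mn³⁺(aq) + Cr(s) → 2 Mn²⁺(aq) + Cr²⁺(aq)
Q = [Mn²⁺]^2·[Cr²⁺] / ([Mn³⁺]^2); log Q = -1.344.
E = E° − (0.0592/n) log Q = +2.46 − (0.0592/2)(-1.344) = +2.500 V.

+2.500 V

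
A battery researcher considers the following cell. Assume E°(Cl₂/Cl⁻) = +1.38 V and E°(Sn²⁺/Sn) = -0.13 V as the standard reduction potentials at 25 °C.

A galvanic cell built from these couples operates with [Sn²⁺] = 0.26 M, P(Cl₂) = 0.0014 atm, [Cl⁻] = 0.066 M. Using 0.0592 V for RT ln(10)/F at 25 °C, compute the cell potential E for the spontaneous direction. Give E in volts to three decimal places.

Cl₂/Cl⁻ is the cathode (higher E°), Sn²⁺/Sn the anode: E°cell = +1.38 − (-0.13) = +1.51 V, n = 2.
Overall: Cl₂(g) + Sn(s) → 2 Cl⁻(aq) + Sn²⁺(aq)
Q = [Cl⁻]^2·[Sn²⁺] / (P(Cl₂)); log Q = -0.092.
E = E° − (0.0592/n) log Q = +1.51 − (0.0592/2)(-0.092) = +1.513 V.

+1.513 V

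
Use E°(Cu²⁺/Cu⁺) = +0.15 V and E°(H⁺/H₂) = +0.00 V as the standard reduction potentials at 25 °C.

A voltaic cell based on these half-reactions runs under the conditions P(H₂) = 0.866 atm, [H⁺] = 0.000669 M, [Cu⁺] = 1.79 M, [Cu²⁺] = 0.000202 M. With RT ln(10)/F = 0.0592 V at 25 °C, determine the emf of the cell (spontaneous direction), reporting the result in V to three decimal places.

+0.102 V

Cu²⁺/Cu⁺ is the cathode (higher E°), H⁺/H₂ the anode: E°cell = +0.15 − (+0.00) = +0.15 V, n = 2.
Overall: 2 Cu²⁺(aq) + H₂(g) → 2 Cu⁺(aq) + 2 H⁺(aq)
Q = [Cu⁺]^2·[H⁺]^2 / ([Cu²⁺]^2·P(H₂)); log Q = 1.608.
E = E° − (0.0592/n) log Q = +0.15 − (0.0592/2)(1.608) = +0.102 V.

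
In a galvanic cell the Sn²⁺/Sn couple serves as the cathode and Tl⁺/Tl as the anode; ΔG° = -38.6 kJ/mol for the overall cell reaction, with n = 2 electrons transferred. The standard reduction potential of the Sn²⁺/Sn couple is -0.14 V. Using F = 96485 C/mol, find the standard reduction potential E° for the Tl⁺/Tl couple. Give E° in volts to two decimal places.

E°cell = −ΔG°/(nF) = −(-38.6×10³)/((2)(96485)) = +0.200 V.
Since Sn²⁺/Sn is the cathode and Tl⁺/Tl the anode, E°cell = E°(Sn²⁺/Sn) − E°(Tl⁺/Tl).
So E°(Tl⁺/Tl) = E°(Sn²⁺/Sn) − E°cell = (-0.14) − (+0.200) = -0.34 V.

-0.34 V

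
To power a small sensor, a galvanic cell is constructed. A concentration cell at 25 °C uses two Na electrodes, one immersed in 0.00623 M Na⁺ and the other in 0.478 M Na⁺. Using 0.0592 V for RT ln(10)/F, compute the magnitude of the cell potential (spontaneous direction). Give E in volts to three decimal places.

+0.112 V

For a concentration cell E°cell = 0. The 0.478 M side is the cathode (reduction is favoured where [Na⁺] is higher).
With n = 1, E = −(0.0592/1) log([Na⁺]ₐₙ/[Na⁺]꜀ₐₜ) = −(0.0592/1) log(0.00623/0.478) = −(0.0592/1)(-1.885) = +0.112 V.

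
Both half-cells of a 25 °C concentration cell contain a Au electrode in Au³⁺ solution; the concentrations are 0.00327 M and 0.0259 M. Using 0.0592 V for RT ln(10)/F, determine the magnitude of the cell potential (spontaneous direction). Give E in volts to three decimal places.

For a concentration cell E°cell = 0. The 0.0259 M side is the cathode (reduction is favoured where [Au³⁺] is higher).
With n = 3, E = −(0.0592/3) log([Au³⁺]ₐₙ/[Au³⁺]꜀ₐₜ) = −(0.0592/3) log(0.00327/0.0259) = −(0.0592/3)(-0.899) = +0.018 V.

+0.018 V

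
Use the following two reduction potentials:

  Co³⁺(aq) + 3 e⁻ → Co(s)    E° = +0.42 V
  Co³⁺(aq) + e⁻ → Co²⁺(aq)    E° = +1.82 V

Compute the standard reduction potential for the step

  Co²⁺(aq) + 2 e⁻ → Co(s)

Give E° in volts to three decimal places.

-0.280 V

Sequential free energies add, so n₃E°₃ = n₁E°₁ + n₂E°₂.
With n₃ = 3, and the known step contributing 1×(+1.82) V, the unknown satisfies 2·E° = 3×(+0.42) − 1×(+1.82) = -0.560.
E° = -0.560 / 2 = -0.280 V.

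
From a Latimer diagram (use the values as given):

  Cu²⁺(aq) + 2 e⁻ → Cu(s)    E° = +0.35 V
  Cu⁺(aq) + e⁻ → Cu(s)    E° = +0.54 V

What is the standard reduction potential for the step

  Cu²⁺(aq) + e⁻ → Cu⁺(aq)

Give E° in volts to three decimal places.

+0.160 V

Sequential free energies add, so n₃E°₃ = n₁E°₁ + n₂E°₂.
With n₃ = 2, and the known step contributing 1×(+0.54) V, the unknown satisfies 1·E° = 2×(+0.35) − 1×(+0.54) = +0.160.
E° = +0.160 / 1 = +0.160 V.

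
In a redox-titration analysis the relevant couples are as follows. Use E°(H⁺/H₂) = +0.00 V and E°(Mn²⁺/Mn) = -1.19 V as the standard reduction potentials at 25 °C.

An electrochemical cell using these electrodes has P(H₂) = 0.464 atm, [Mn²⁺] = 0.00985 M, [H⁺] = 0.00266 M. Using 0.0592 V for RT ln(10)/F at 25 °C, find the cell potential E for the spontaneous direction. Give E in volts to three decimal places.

H⁺/H₂ is the cathode (higher E°), Mn²⁺/Mn the anode: E°cell = +0.00 − (-1.19) = +1.19 V, n = 2.
Overall: 2 H⁺(aq) + Mn(s) → H₂(g) + Mn²⁺(aq)
Q = P(H₂)·[Mn²⁺] / ([H⁺]^2); log Q = 2.810.
E = E° − (0.0592/n) log Q = +1.19 − (0.0592/2)(2.810) = +1.107 V.

+1.107 V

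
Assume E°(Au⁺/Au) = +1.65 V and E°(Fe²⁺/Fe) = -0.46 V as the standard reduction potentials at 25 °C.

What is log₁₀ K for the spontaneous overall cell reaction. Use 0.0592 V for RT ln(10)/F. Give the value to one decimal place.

71.3

Cathode: Au⁺/Au; anode: Fe²⁺/Fe. E°cell = +2.11 V, n = 2.
log K = nE°cell / 0.0592 = (2)(+2.11) / 0.0592 = 71.3.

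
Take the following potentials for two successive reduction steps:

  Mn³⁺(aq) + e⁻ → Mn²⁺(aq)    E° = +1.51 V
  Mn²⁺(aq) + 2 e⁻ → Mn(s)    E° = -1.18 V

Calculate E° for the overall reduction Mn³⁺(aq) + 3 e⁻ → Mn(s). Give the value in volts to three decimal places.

Adding the free-energy changes (−nFE°) of the two steps gives −n₃FE°₃ = −n₁FE°₁ − n₂FE°₂.
E°₃ = (1×+1.51 + 2×-1.18) / 3 = (-0.850) / 3 = -0.283 V.

-0.283 V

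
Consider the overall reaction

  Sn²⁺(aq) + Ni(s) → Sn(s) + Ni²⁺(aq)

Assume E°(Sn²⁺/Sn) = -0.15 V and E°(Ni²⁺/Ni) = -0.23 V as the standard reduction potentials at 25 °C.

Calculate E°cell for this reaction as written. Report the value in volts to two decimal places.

The Sn²⁺/Sn couple has the higher reduction potential, so it is the cathode; Ni²⁺/Ni is oxidised at the anode.
E°cell = E°(cathode) − E°(anode) = (-0.15) − (-0.23) = +0.08 V.
Since E°cell > 0, the reaction is spontaneous under standard conditions.

+0.08 V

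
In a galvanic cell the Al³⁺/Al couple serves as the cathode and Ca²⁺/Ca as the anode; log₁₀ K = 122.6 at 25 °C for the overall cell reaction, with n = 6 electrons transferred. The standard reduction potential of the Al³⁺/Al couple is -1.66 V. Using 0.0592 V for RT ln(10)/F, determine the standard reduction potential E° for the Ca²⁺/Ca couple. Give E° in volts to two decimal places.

E°cell = (0.0592/n)·log K = (0.0592/6)(122.6) = +1.210 V.
Since Al³⁺/Al is the cathode and Ca²⁺/Ca the anode, E°cell = E°(Al³⁺/Al) − E°(Ca²⁺/Ca).
So E°(Ca²⁺/Ca) = E°(Al³⁺/Al) − E°cell = (-1.66) − (+1.210) = -2.87 V.

-2.87 V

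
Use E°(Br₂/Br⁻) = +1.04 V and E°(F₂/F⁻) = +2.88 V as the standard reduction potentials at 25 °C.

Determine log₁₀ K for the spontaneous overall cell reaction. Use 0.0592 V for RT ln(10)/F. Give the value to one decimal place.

62.2

Cathode: F₂/F⁻; anode: Br₂/Br⁻. E°cell = +1.84 V, n = 2.
log K = nE°cell / 0.0592 = (2)(+1.84) / 0.0592 = 62.2.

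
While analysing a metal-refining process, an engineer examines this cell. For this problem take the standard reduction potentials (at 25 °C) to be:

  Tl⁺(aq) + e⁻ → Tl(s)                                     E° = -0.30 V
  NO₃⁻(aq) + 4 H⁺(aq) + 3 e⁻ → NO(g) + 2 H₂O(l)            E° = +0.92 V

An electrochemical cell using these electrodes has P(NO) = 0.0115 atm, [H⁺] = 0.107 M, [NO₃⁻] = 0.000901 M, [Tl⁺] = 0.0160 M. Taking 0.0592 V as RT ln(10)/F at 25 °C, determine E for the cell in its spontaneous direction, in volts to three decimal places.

NO₃⁻/NO is the cathode (higher E°), Tl⁺/Tl the anode: E°cell = +0.92 − (-0.30) = +1.22 V, n = 3.
Overall: NO₃⁻(aq) + 4 H⁺(aq) + 3 Tl(s) → NO(g) + 2 H₂O(l) + 3 Tl⁺(aq)
Q = P(NO)·[Tl⁺]^3 / ([NO₃⁻]·[H⁺]^4); log Q = -0.399.
E = E° − (0.0592/n) log Q = +1.22 − (0.0592/3)(-0.399) = +1.228 V.

+1.228 V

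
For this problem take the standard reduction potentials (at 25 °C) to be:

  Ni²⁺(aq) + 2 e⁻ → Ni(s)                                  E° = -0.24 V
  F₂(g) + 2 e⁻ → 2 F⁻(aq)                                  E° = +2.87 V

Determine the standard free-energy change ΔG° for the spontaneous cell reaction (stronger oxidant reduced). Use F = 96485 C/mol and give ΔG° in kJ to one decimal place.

F₂/F⁻ (E° = +2.87 V) is the cathode; Ni²⁺/Ni (E° = -0.24 V) is the anode, so E°cell = +3.11 V.
Balancing electrons gives n = 2 (lcm of 2 and 2).
ΔG° = −nFE° = −(2)(96485)(+3.11) = -600,137 J = -600.1 kJ.

-600.1 kJ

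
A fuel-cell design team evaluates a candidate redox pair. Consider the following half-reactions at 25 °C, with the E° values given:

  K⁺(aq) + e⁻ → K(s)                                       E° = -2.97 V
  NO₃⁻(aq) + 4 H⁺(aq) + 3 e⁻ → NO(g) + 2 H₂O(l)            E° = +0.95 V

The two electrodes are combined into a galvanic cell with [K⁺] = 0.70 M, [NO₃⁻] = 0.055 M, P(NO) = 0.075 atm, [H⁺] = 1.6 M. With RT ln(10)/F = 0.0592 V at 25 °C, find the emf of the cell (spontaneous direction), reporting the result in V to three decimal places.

NO₃⁻/NO is the cathode (higher E°), K⁺/K the anode: E°cell = +0.95 − (-2.97) = +3.92 V, n = 3.
Overall: NO₃⁻(aq) + 4 H⁺(aq) + 3 K(s) → NO(g) + 2 H₂O(l) + 3 K⁺(aq)
Q = P(NO)·[K⁺]^3 / ([NO₃⁻]·[H⁺]^4); log Q = -1.146.
E = E° − (0.0592/n) log Q = +3.92 − (0.0592/3)(-1.146) = +3.943 V.

+3.943 V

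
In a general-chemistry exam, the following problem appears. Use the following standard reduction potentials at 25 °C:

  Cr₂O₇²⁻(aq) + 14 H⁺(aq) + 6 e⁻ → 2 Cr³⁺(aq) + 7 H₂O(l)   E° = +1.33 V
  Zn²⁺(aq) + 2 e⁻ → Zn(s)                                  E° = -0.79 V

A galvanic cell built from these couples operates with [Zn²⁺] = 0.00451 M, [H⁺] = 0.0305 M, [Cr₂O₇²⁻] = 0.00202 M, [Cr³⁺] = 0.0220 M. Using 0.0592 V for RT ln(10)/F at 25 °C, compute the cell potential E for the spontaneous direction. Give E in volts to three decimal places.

Cr₂O₇²⁻/Cr³⁺ is the cathode (higher E°), Zn²⁺/Zn the anode: E°cell = +1.33 − (-0.79) = +2.12 V, n = 6.
Overall: Cr₂O₇²⁻(aq) + 14 H⁺(aq) + 3 Zn(s) → 2 Cr³⁺(aq) + 7 H₂O(l) + 3 Zn²⁺(aq)
Q = [Cr³⁺]^2·[Zn²⁺]^3 / ([Cr₂O₇²⁻]·[H⁺]^14); log Q = 13.562.
E = E° − (0.0592/n) log Q = +2.12 − (0.0592/6)(13.562) = +1.986 V.

+1.986 V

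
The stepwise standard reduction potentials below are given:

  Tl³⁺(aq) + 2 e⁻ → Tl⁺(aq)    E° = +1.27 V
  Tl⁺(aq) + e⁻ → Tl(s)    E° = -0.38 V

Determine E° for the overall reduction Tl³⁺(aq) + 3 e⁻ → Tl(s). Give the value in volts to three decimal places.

Adding the free-energy changes (−nFE°) of the two steps gives −n₃FE°₃ = −n₁FE°₁ − n₂FE°₂.
E°₃ = (2×+1.27 + 1×-0.38) / 3 = (+2.160) / 3 = +0.720 V.

+0.720 V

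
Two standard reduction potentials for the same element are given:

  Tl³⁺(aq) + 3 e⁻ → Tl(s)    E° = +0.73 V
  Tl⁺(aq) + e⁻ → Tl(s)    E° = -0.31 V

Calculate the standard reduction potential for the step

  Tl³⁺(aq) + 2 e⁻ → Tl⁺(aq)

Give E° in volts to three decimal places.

+1.250 V

Sequential free energies add, so n₃E°₃ = n₁E°₁ + n₂E°₂.
With n₃ = 3, and the known step contributing 1×(-0.31) V, the unknown satisfies 2·E° = 3×(+0.73) − 1×(-0.31) = +2.500.
E° = +2.500 / 2 = +1.250 V.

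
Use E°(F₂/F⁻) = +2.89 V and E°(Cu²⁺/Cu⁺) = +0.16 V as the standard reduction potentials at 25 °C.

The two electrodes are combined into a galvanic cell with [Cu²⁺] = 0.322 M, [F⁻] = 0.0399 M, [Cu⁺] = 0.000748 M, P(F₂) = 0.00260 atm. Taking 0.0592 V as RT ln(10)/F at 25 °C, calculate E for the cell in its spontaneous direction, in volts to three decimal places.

+2.580 V

F₂/F⁻ is the cathode (higher E°), Cu²⁺/Cu⁺ the anode: E°cell = +2.89 − (+0.16) = +2.73 V, n = 2.
Overall: F₂(g) + 2 Cu⁺(aq) → 2 F⁻(aq) + 2 Cu²⁺(aq)
Q = [F⁻]^2·[Cu²⁺]^2 / (P(F₂)·[Cu⁺]^2); log Q = 5.055.
E = E° − (0.0592/n) log Q = +2.73 − (0.0592/2)(5.055) = +2.580 V.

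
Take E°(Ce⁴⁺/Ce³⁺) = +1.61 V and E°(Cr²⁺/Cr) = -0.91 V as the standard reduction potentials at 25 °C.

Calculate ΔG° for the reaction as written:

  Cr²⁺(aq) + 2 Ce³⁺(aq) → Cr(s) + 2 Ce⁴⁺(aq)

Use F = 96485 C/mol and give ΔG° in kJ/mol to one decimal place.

As written, Cr²⁺/Cr is reduced (cathode) and Ce⁴⁺/Ce³⁺ is oxidised (anode), so E°cell = (-0.91) − (+1.61) = -2.52 V.
Balancing electrons gives n = 2.
ΔG° = −nFE° = −(2)(96485)(-2.52) = 486,284 J = +486.3 kJ/mol.

+486.3 kJ/mol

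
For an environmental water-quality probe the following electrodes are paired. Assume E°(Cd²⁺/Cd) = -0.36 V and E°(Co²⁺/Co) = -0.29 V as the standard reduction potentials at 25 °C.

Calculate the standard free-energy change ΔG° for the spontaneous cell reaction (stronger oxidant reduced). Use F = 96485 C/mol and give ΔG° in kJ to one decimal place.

Co²⁺/Co (E° = -0.29 V) is the cathode; Cd²⁺/Cd (E° = -0.36 V) is the anode, so E°cell = +0.07 V.
Balancing electrons gives n = 2 (lcm of 2 and 2).
ΔG° = −nFE° = −(2)(96485)(+0.07) = -13,508 J = -13.5 kJ.

-13.5 kJ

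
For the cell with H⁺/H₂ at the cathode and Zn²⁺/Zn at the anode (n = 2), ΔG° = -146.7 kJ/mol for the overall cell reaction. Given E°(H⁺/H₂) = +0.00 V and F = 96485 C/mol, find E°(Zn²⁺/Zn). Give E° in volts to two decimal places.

E°cell = −ΔG°/(nF) = −(-146.7×10³)/((2)(96485)) = +0.760 V.
Since H⁺/H₂ is the cathode and Zn²⁺/Zn the anode, E°cell = E°(H⁺/H₂) − E°(Zn²⁺/Zn).
So E°(Zn²⁺/Zn) = E°(H⁺/H₂) − E°cell = (+0.00) − (+0.760) = -0.76 V.

-0.76 V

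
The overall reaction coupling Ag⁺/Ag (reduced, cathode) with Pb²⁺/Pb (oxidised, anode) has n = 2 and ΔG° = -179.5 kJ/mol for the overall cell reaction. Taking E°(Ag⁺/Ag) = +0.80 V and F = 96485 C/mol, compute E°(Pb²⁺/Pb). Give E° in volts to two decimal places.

-0.13 V

E°cell = −ΔG°/(nF) = −(-179.5×10³)/((2)(96485)) = +0.930 V.
Since Ag⁺/Ag is the cathode and Pb²⁺/Pb the anode, E°cell = E°(Ag⁺/Ag) − E°(Pb²⁺/Pb).
So E°(Pb²⁺/Pb) = E°(Ag⁺/Ag) − E°cell = (+0.80) − (+0.930) = -0.13 V.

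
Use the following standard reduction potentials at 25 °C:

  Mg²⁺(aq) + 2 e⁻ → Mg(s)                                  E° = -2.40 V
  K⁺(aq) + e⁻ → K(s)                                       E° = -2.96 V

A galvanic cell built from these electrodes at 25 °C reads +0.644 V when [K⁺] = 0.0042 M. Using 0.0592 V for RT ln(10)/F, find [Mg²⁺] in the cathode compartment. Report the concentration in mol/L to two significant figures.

Mg²⁺/Mg is the cathode, K⁺/K the anode: E°cell = +0.56 V, n = 2.
Overall reaction: Mg²⁺(aq) + 2 K(s) → Mg(s) + 2 K⁺(aq); Q = [K⁺]^2/[Mg²⁺]^1.
From E = E° − (0.0592/n) log Q: log Q = (E° − E)·n/0.0592 = (+0.56 − (+0.644))·2/0.0592 = -2.8378.
So 1·log[Mg²⁺] = 2·log(0.0042) − log Q = -4.7535 − (-2.8378) = -1.9157; [Mg²⁺] = 10^(-1.9157) ≈ 0.012 M.

0.012 M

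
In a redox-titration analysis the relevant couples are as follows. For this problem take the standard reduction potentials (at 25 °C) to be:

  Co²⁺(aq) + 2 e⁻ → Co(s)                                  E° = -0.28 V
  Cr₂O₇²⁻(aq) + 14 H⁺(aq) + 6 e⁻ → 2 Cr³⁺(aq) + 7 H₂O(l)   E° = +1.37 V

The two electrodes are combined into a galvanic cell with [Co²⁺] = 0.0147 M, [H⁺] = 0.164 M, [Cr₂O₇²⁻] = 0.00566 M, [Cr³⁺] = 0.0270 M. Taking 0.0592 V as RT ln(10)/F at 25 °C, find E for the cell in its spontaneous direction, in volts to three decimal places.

Cr₂O₇²⁻/Cr³⁺ is the cathode (higher E°), Co²⁺/Co the anode: E°cell = +1.37 − (-0.28) = +1.65 V, n = 6.
Overall: Cr₂O₇²⁻(aq) + 14 H⁺(aq) + 3 Co(s) → 2 Cr³⁺(aq) + 7 H₂O(l) + 3 Co²⁺(aq)
Q = [Cr³⁺]^2·[Co²⁺]^3 / ([Cr₂O₇²⁻]·[H⁺]^14); log Q = 4.604.
E = E° − (0.0592/n) log Q = +1.65 − (0.0592/6)(4.604) = +1.605 V.

+1.605 V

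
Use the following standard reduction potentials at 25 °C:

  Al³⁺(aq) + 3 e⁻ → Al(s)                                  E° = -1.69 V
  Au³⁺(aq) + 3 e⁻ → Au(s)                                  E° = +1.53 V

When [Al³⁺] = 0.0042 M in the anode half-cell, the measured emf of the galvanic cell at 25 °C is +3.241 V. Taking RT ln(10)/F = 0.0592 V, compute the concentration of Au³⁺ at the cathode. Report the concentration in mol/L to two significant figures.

0.049 M

Au³⁺/Au is the cathode, Al³⁺/Al the anode: E°cell = +3.22 V, n = 3.
Overall reaction: Au³⁺(aq) + Al(s) → Au(s) + Al³⁺(aq); Q = [Al³⁺]^1/[Au³⁺]^1.
From E = E° − (0.0592/n) log Q: log Q = (E° − E)·n/0.0592 = (+3.22 − (+3.241))·3/0.0592 = -1.0642.
So 1·log[Au³⁺] = 1·log(0.0042) − log Q = -2.3768 − (-1.0642) = -1.3126; [Au³⁺] = 10^(-1.3126) ≈ 0.049 M.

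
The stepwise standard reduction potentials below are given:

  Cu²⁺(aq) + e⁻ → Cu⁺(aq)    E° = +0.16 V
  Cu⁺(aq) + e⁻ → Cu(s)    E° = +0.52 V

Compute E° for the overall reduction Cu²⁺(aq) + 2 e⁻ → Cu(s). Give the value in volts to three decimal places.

+0.340 V

Since ΔG° = −nFE° is additive over sequential reductions, n₃E°₃ = n₁E°₁ + n₂E°₂.
E°₃ = (1×+0.16 + 1×+0.52) / 2 = (+0.680) / 2 = +0.340 V.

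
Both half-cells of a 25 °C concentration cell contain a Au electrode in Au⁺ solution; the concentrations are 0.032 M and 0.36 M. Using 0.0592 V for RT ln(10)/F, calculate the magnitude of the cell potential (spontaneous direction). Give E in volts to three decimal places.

+0.062 V

For a concentration cell E°cell = 0. The 0.36 M side is the cathode (reduction is favoured where [Au⁺] is higher).
With n = 1, E = −(0.0592/1) log([Au⁺]ₐₙ/[Au⁺]꜀ₐₜ) = −(0.0592/1) log(0.032/0.36) = −(0.0592/1)(-1.051) = +0.062 V.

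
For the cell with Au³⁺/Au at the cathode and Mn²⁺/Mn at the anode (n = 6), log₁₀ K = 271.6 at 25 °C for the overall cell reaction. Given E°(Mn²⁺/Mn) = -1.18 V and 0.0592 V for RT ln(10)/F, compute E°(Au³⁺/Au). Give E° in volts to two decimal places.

E°cell = (0.0592/n)·log K = (0.0592/6)(271.6) = +2.680 V.
Since Au³⁺/Au is the cathode and Mn²⁺/Mn the anode, E°cell = E°(Au³⁺/Au) − E°(Mn²⁺/Mn).
So E°(Au³⁺/Au) = E°cell + E°(Mn²⁺/Mn) = +2.680 + (-1.18) = +1.50 V.

+1.50 V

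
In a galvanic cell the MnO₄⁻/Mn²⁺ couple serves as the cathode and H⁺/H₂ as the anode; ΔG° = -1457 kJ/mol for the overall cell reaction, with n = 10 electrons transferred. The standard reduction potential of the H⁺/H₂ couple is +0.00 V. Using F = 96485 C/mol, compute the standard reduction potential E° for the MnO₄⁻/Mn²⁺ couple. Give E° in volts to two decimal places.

E°cell = −ΔG°/(nF) = −(-1457×10³)/((10)(96485)) = +1.510 V.
Since MnO₄⁻/Mn²⁺ is the cathode and H⁺/H₂ the anode, E°cell = E°(MnO₄⁻/Mn²⁺) − E°(H⁺/H₂).
So E°(MnO₄⁻/Mn²⁺) = E°cell + E°(H⁺/H₂) = +1.510 + (+0.00) = +1.51 V.

+1.51 V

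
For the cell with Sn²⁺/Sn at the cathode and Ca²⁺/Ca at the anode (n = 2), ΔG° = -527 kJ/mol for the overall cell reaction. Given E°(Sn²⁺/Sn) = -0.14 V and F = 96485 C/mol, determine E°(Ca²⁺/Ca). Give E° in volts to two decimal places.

E°cell = −ΔG°/(nF) = −(-527×10³)/((2)(96485)) = +2.731 V.
Since Sn²⁺/Sn is the cathode and Ca²⁺/Ca the anode, E°cell = E°(Sn²⁺/Sn) − E°(Ca²⁺/Ca).
So E°(Ca²⁺/Ca) = E°(Sn²⁺/Sn) − E°cell = (-0.14) − (+2.731) = -2.87 V.

-2.87 V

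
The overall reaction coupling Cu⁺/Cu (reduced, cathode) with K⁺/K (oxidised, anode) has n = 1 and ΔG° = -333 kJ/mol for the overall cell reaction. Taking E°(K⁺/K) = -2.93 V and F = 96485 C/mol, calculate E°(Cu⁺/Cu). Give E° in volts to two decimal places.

+0.52 V

E°cell = −ΔG°/(nF) = −(-333×10³)/((1)(96485)) = +3.451 V.
Since Cu⁺/Cu is the cathode and K⁺/K the anode, E°cell = E°(Cu⁺/Cu) − E°(K⁺/K).
So E°(Cu⁺/Cu) = E°cell + E°(K⁺/K) = +3.451 + (-2.93) = +0.52 V.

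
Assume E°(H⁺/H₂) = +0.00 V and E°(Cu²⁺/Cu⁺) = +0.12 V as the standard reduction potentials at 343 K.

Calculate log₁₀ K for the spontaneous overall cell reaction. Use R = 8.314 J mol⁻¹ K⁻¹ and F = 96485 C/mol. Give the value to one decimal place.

Cathode: Cu²⁺/Cu⁺; anode: H⁺/H₂. E°cell = (+0.12) − (+0.00) = +0.12 V, with n = 2.
ΔG° = −nFE° = −RT ln K, so ln K = nFE°/(RT) = (2)(96485)(+0.12) / ((8.314)(343)) = 8.120.
log₁₀ K = 8.120 / ln 10 = 3.5.

3.5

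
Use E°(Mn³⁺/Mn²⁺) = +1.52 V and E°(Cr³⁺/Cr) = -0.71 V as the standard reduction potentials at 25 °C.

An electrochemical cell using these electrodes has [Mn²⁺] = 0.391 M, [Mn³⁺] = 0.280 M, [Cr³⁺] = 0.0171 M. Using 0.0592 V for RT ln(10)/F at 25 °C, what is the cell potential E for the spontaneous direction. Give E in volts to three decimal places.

+2.256 V

Mn³⁺/Mn²⁺ is the cathode (higher E°), Cr³⁺/Cr the anode: E°cell = +1.52 − (-0.71) = +2.23 V, n = 3.
Overall: 3 Mn³⁺(aq) + Cr(s) → 3 Mn²⁺(aq) + Cr³⁺(aq)
Q = [Mn²⁺]^3·[Cr³⁺] / ([Mn³⁺]^3); log Q = -1.332.
E = E° − (0.0592/n) log Q = +2.23 − (0.0592/3)(-1.332) = +2.256 V.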